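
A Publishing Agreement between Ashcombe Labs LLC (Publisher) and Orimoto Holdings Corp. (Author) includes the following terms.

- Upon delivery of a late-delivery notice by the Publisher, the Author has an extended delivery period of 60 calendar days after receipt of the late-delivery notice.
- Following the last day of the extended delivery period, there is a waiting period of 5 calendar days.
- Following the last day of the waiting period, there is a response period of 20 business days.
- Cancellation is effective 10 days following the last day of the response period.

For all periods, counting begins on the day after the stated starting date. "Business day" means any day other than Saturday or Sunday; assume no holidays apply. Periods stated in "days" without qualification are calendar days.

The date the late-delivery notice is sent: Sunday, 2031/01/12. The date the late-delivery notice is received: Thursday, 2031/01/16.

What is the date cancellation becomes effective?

2031/04/28

The last day of the extended delivery period: 60 calendar days after 2031/01/16 is 2031/03/17.
The last day of the waiting period: 5 calendar days after 2031/03/17 is 2031/03/22.
The last day of the response period: counting 20 business days from Saturday, 2031/03/22 (Mar 24, Mar 25, Mar 26, Mar 27, …, Apr 16, Apr 17, Apr 18, skipping weekends) reaches Friday, 2031/04/18.
The date cancellation becomes effective: 10 calendar days after 2031/04/18 is 2031/04/28.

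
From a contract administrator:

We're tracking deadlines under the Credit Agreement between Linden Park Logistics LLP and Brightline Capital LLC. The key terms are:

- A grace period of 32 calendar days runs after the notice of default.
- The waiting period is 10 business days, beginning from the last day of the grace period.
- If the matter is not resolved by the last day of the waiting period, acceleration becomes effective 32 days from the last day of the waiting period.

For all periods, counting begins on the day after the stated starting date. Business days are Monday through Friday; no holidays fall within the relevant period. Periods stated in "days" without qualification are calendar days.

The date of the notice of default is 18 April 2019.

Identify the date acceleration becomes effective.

5 July 2019

Adding 32 calendar days to 18 April 2019 gives 20 May 2019, which is the last day of the grace period.
The last day of the waiting period: 10 business days after Monday, 20 May 2019, skipping weekends — May 21, May 22, May 23, May 24, May 27, May 28, May 29, May 30, May 31, Jun 3 — lands on Monday, 3 June 2019.
The date acceleration becomes effective: 3 June 2019 + 32 days = 5 July 2019.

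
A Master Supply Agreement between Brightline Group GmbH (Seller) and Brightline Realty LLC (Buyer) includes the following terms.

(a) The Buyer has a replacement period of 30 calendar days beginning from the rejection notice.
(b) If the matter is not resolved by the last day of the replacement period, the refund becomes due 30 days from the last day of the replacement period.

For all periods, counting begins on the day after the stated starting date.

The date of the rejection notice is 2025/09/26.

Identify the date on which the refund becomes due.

2025/11/25

Adding 30 calendar days to 2025/09/26 gives 2025/10/26, which is the last day of the replacement period.
The date on which the refund becomes due: 30 calendar days after 2025/10/26 is 2025/11/25.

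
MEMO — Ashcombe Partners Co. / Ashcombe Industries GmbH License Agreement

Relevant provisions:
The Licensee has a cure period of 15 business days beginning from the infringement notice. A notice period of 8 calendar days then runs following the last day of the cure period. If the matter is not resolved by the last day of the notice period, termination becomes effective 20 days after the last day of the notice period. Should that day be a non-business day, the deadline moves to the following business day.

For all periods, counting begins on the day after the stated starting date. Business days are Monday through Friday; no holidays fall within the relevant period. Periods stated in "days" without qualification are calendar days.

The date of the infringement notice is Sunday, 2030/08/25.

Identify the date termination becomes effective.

The last day of the cure period: counting 15 business days from Sunday, 2030/08/25 (Aug 26, Aug 27, Aug 28, Aug 29, …, Sep 11, Sep 12, Sep 13, skipping weekends) reaches Friday, 2030/09/13.
The last day of the notice period: 2030/09/13 + 8 days = 2030/09/21.
The date termination becomes effective: 2030/09/21 + 20 days = 2030/10/11. 2030/10/11 is a Friday, so no roll-forward applies.

2030/10/11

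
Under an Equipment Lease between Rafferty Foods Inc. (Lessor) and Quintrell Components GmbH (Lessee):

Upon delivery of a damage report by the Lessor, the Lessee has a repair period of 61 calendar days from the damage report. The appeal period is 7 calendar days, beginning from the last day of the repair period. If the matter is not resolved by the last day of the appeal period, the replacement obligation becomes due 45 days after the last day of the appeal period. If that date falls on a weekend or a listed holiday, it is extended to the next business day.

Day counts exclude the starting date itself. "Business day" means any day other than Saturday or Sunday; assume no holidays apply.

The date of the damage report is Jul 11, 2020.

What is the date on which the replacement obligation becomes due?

The last day of the repair period: Jul 11, 2020 + 61 days = Sep 10, 2020.
The last day of the appeal period: 7 calendar days after Sep 10, 2020 is Sep 17, 2020.
The date on which the replacement obligation becomes due: Sep 17, 2020 + 45 days = Nov 1, 2020. That falls on a Sunday, so it rolls to the next business day, Monday, Nov 2, 2020.

Nov 2, 2020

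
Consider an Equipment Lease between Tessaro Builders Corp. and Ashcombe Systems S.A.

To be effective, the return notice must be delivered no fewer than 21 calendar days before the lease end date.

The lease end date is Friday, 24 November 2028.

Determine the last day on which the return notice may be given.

3 November 2028

24 November 2028 minus 21 days is 3 November 2028.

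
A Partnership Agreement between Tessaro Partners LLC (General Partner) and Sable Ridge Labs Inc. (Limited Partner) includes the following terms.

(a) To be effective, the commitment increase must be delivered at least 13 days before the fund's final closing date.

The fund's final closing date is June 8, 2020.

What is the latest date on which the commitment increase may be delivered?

June 8, 2020 minus 13 days is May 26, 2020.

May 26, 2020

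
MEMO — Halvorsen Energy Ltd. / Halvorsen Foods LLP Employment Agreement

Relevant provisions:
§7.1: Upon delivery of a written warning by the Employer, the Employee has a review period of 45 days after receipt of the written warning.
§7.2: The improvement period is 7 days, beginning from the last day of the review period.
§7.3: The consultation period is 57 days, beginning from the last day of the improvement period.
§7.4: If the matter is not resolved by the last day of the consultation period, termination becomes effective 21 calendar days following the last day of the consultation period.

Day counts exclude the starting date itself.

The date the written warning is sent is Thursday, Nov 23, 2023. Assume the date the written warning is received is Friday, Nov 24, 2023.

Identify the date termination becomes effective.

Apr 2, 2024

The last day of the review period: 45 calendar days after Nov 24, 2023 is Jan 8, 2024.
Adding 7 calendar days to Jan 8, 2024 gives Jan 15, 2024, which is the last day of the improvement period.
The last day of the consultation period: 57 calendar days after Jan 15, 2024 is Mar 12, 2024.
The date termination becomes effective: 21 calendar days after Mar 12, 2024 is Apr 2, 2024.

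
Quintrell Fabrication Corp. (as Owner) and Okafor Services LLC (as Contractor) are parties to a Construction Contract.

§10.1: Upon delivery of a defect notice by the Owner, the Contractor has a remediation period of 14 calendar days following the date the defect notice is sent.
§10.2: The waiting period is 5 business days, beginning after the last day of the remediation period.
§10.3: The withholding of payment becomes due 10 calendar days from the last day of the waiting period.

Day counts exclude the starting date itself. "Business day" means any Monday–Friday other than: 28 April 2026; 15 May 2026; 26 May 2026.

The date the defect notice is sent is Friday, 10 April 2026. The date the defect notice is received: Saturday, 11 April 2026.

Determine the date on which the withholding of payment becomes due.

14 May 2026

Adding 14 calendar days to 10 April 2026 gives 24 April 2026, which is the last day of the remediation period.
The last day of the waiting period: counting 5 business days from Friday, 24 April 2026 (Apr 27, Apr 29, Apr 30, May 1, May 4, skipping weekends and the listed holiday on Apr 28) reaches Monday, 4 May 2026.
The date on which the withholding of payment becomes due: 10 calendar days after 4 May 2026 is 14 May 2026.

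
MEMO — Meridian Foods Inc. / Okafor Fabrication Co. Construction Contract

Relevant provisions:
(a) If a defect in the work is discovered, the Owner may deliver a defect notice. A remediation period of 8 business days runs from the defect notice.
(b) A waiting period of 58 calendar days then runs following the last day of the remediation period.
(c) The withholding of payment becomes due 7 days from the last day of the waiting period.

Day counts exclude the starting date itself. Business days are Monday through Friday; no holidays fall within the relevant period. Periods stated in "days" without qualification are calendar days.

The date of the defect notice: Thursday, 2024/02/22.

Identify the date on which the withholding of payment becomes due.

The last day of the remediation period: 8 business days after Thursday, 2024/02/22, skipping weekends — Feb 23, Feb 26, Feb 27, Feb 28, Feb 29, Mar 1, Mar 4, Mar 5 — lands on Tuesday, 2024/03/05.
Adding 58 calendar days to 2024/03/05 gives 2024/05/02, which is the last day of the waiting period.
The date on which the withholding of payment becomes due: 7 calendar days after 2024/05/02 is 2024/05/09.

2024/05/09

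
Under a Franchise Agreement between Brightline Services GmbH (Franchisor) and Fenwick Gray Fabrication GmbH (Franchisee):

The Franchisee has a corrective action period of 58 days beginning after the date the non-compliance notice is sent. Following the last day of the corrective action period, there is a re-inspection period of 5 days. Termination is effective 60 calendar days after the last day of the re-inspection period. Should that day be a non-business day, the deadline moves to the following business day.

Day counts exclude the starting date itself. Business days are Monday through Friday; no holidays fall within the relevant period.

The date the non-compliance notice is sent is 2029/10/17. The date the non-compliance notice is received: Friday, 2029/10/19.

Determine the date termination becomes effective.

2030/02/18

The last day of the corrective action period: 58 calendar days after 2029/10/17 is 2029/12/14.
The last day of the re-inspection period: 2029/12/14 + 5 days = 2029/12/19.
Adding 60 calendar days to 2029/12/19 gives 2030/02/17, which is the date termination becomes effective. That falls on a Sunday, so it rolls to the next business day, Monday, 2030/02/18.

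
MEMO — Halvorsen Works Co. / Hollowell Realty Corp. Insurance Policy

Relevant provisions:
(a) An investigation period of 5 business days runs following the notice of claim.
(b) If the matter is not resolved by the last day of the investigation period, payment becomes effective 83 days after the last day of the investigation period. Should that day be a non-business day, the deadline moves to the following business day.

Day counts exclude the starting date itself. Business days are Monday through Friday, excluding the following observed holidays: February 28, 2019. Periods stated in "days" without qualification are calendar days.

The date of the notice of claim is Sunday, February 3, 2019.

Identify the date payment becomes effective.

The last day of the investigation period: 5 business days after Sunday, February 3, 2019, skipping weekends — Feb 4, Feb 5, Feb 6, Feb 7, Feb 8 — lands on Friday, February 8, 2019.
The date payment becomes effective: 83 calendar days after February 8, 2019 is May 2, 2019. May 2, 2019 is a Thursday and is not a listed holiday, so no roll-forward applies.

May 2, 2019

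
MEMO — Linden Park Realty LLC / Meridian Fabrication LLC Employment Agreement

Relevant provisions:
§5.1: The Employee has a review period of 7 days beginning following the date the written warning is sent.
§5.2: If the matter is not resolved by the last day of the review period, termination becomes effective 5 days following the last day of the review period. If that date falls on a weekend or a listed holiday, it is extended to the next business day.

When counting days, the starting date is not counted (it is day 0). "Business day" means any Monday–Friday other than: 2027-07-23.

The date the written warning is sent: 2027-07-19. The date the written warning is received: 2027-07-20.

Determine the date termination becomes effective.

2027-08-02

The last day of the review period: 2027-07-19 + 7 days = 2027-07-26.
The date termination becomes effective: 2027-07-26 + 5 days = 2027-07-31. That falls on a Saturday, so it rolls to the next business day, Monday, 2027-08-02.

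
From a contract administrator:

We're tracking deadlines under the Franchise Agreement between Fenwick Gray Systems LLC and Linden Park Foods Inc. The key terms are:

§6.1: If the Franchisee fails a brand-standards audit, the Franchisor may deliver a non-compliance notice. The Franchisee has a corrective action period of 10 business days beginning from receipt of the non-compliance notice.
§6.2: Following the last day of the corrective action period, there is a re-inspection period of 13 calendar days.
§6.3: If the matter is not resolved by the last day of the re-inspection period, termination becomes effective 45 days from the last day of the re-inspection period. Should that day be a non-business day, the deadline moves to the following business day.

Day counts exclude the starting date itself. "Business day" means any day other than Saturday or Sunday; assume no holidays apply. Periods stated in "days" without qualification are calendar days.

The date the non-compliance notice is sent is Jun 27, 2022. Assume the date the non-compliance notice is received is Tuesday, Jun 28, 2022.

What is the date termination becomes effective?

Sep 8, 2022

The last day of the corrective action period: 10 business days after Tuesday, Jun 28, 2022, skipping weekends — Jun 29, Jun 30, Jul 1, Jul 4, Jul 5, Jul 6, Jul 7, Jul 8, Jul 11, Jul 12 — lands on Tuesday, Jul 12, 2022.
The last day of the re-inspection period: Jul 12, 2022 + 13 days = Jul 25, 2022.
The date termination becomes effective: 45 calendar days after Jul 25, 2022 is Sep 8, 2022. Sep 8, 2022 is a Thursday, so no roll-forward applies.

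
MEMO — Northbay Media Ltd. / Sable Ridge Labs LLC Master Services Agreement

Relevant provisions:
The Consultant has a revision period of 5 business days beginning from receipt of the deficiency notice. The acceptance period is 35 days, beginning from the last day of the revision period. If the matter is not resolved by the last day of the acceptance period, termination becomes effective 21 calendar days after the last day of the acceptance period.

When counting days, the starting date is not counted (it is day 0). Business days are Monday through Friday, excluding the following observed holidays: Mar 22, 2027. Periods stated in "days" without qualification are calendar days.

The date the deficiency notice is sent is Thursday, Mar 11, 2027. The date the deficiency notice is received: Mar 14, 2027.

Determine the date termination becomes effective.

May 14, 2027

From Sunday, Mar 14, 2027, 5 business days (Mar 15, Mar 16, Mar 17, Mar 18, Mar 19, skipping weekends) brings us to Friday, Mar 19, 2027, which is the last day of the revision period.
The last day of the acceptance period: 35 calendar days after Mar 19, 2027 is Apr 23, 2027.
The date termination becomes effective: Apr 23, 2027 + 21 days = May 14, 2027.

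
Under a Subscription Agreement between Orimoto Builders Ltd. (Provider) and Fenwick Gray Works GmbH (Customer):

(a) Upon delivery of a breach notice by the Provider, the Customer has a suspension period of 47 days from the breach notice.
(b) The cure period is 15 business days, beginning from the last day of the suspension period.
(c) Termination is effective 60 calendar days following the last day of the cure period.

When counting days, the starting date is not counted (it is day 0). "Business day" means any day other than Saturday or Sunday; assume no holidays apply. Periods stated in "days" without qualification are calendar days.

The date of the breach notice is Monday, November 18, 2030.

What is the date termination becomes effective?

Adding 47 calendar days to November 18, 2030 gives January 4, 2031, which is the last day of the suspension period.
From Saturday, January 4, 2031, 15 business days (Jan 6, Jan 7, Jan 8, Jan 9, …, Jan 22, Jan 23, Jan 24, skipping weekends) brings us to Friday, January 24, 2031, which is the last day of the cure period.
The date termination becomes effective: 60 calendar days after January 24, 2031 is March 25, 2031.

March 25, 2031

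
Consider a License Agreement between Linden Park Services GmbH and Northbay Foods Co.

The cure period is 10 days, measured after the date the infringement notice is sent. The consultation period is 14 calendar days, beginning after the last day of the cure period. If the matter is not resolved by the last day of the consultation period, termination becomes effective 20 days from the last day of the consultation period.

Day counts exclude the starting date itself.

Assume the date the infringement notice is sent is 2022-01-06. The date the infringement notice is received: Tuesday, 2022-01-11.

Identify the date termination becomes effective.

2022-02-19

The last day of the cure period: 10 calendar days after 2022-01-06 is 2022-01-16.
Adding 14 calendar days to 2022-01-16 gives 2022-01-30, which is the last day of the consultation period.
Adding 20 calendar days to 2022-01-30 gives 2022-02-19, which is the date termination becomes effective.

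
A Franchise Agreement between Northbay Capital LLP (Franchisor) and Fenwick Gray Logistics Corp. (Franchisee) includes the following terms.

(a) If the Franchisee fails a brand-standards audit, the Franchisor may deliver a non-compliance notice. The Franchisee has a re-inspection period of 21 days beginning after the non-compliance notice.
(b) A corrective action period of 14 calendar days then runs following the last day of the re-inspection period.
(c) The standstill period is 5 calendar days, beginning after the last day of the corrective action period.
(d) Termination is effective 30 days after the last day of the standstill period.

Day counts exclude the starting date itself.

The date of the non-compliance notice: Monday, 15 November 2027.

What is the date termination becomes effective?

24 January 2028

The last day of the re-inspection period: 15 November 2027 + 21 days = 6 December 2027.
The last day of the corrective action period: 14 calendar days after 6 December 2027 is 20 December 2027.
The last day of the standstill period: 20 December 2027 + 5 days = 25 December 2027.
Adding 30 calendar days to 25 December 2027 gives 24 January 2028, which is the date termination becomes effective.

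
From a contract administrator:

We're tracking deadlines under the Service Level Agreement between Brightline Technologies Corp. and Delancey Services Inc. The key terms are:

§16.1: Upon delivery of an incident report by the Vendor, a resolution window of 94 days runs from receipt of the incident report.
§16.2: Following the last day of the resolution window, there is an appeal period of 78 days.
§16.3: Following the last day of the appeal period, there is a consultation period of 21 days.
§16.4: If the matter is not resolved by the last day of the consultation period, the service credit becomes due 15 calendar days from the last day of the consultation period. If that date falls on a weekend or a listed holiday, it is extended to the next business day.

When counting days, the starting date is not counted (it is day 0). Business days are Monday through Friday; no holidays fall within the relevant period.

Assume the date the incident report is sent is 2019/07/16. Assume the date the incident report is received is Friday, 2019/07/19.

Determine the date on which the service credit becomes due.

2020/02/12

Adding 94 calendar days to 2019/07/19 gives 2019/10/21, which is the last day of the resolution window.
The last day of the appeal period: 2019/10/21 + 78 days = 2020/01/07.
The last day of the consultation period: 21 calendar days after 2020/01/07 is 2020/01/28.
The date on which the service credit becomes due: 2020/01/28 + 15 days = 2020/02/12. 2020/02/12 is a Wednesday, so no roll-forward applies.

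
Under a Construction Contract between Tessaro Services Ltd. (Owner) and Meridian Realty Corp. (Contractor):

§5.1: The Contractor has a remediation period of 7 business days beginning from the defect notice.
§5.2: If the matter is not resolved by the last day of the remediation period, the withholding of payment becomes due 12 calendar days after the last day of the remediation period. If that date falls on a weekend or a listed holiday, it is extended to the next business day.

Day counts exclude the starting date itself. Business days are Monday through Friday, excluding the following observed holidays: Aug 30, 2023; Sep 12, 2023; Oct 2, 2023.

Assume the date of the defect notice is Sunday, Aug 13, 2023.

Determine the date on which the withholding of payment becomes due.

The last day of the remediation period: counting 7 business days from Sunday, Aug 13, 2023 (Aug 14, Aug 15, Aug 16, Aug 17, Aug 18, Aug 21, Aug 22, skipping weekends) reaches Tuesday, Aug 22, 2023.
The date on which the withholding of payment becomes due: Aug 22, 2023 + 12 days = Sep 3, 2023. That falls on a Sunday, so it rolls to the next business day, Monday, Sep 4, 2023.

Sep 4, 2023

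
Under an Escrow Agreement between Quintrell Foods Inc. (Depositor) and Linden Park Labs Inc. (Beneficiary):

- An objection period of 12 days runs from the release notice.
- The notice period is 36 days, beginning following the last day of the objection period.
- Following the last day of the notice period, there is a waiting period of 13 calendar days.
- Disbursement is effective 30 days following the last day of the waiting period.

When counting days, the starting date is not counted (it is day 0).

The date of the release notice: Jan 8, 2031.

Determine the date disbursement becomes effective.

The last day of the objection period: 12 calendar days after Jan 8, 2031 is Jan 20, 2031.
The last day of the notice period: 36 calendar days after Jan 20, 2031 is Feb 25, 2031.
The last day of the waiting period: Feb 25, 2031 + 13 days = Mar 10, 2031.
The date disbursement becomes effective: 30 calendar days after Mar 10, 2031 is Apr 9, 2031.

Apr 9, 2031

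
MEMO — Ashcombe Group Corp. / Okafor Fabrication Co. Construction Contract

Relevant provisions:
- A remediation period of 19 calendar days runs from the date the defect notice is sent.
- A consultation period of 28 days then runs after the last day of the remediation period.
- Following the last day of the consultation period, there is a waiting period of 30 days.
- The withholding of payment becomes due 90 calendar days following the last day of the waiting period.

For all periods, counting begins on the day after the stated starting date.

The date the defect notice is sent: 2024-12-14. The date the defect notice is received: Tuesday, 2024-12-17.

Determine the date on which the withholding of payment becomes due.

The last day of the remediation period: 2024-12-14 + 19 days = 2025-01-02.
The last day of the consultation period: 28 calendar days after 2025-01-02 is 2025-01-30.
Adding 30 calendar days to 2025-01-30 gives 2025-03-01, which is the last day of the waiting period.
The date on which the withholding of payment becomes due: 2025-03-01 + 90 days = 2025-05-30.

2025-05-30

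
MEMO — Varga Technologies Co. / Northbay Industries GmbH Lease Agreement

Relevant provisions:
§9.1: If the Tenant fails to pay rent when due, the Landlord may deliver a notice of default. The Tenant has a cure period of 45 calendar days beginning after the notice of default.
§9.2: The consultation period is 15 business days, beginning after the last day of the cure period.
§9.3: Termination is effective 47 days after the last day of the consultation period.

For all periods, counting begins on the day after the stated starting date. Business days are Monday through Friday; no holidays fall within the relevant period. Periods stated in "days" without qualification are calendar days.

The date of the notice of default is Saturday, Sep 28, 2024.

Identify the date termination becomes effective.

The last day of the cure period: 45 calendar days after Sep 28, 2024 is Nov 12, 2024.
The last day of the consultation period: 15 business days after Tuesday, Nov 12, 2024, skipping weekends — Nov 13, Nov 14, Nov 15, Nov 18, …, Nov 29, Dec 2, Dec 3 — lands on Tuesday, Dec 3, 2024.
Adding 47 calendar days to Dec 3, 2024 gives Jan 19, 2025, which is the date termination becomes effective.

Jan 19, 2025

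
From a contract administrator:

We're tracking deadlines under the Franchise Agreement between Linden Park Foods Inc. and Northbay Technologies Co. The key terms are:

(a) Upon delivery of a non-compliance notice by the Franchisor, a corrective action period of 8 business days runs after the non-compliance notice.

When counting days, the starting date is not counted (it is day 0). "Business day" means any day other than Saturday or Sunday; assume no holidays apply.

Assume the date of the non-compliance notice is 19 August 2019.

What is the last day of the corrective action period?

The last day of the corrective action period: 8 business days after Monday, 19 August 2019, skipping weekends — Aug 20, Aug 21, Aug 22, Aug 23, Aug 26, Aug 27, Aug 28, Aug 29 — lands on Thursday, 29 August 2019.

29 August 2019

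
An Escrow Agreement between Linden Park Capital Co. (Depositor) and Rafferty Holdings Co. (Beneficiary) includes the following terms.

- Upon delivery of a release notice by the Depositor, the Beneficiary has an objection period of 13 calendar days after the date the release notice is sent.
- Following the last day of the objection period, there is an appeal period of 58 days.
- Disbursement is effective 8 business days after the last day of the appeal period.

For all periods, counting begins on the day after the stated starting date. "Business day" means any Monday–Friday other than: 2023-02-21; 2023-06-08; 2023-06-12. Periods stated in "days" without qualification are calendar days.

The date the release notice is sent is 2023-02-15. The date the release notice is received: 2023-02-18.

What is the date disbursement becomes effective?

2023-05-09

Adding 13 calendar days to 2023-02-15 gives 2023-02-28, which is the last day of the objection period.
Adding 58 calendar days to 2023-02-28 gives 2023-04-27, which is the last day of the appeal period.
The date disbursement becomes effective: 8 business days after Thursday, 2023-04-27, skipping weekends — Apr 28, May 1, May 2, May 3, May 4, May 5, May 8, May 9 — lands on Tuesday, 2023-05-09.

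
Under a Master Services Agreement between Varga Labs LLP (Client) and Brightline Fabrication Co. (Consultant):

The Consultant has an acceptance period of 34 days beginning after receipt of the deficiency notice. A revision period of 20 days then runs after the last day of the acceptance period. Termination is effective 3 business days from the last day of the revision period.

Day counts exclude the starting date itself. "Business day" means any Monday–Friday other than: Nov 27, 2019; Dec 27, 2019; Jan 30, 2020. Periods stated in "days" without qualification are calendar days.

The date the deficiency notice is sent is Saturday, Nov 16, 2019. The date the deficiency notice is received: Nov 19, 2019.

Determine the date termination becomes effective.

The last day of the acceptance period: 34 calendar days after Nov 19, 2019 is Dec 23, 2019.
Adding 20 calendar days to Dec 23, 2019 gives Jan 12, 2020, which is the last day of the revision period.
The date termination becomes effective: counting 3 business days from Sunday, Jan 12, 2020 (Jan 13, Jan 14, Jan 15, skipping weekends) reaches Wednesday, Jan 15, 2020.

Jan 15, 2020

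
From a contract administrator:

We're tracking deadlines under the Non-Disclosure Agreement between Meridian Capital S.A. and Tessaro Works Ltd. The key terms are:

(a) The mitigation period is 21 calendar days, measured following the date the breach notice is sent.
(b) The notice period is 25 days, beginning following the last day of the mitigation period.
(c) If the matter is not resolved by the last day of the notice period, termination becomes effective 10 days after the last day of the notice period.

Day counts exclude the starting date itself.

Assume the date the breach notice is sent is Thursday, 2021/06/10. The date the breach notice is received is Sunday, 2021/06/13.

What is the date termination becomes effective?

2021/08/05

The last day of the mitigation period: 2021/06/10 + 21 days = 2021/07/01.
The last day of the notice period: 2021/07/01 + 25 days = 2021/07/26.
Adding 10 calendar days to 2021/07/26 gives 2021/08/05, which is the date termination becomes effective.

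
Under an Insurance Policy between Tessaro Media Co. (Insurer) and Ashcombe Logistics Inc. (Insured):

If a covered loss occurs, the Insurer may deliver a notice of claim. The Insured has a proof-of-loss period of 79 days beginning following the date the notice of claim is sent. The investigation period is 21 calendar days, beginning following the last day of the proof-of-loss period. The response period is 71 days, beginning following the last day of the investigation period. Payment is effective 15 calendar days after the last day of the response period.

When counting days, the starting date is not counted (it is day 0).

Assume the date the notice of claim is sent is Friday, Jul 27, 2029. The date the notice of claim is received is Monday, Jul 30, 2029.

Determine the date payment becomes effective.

Jan 29, 2030

The last day of the proof-of-loss period: 79 calendar days after Jul 27, 2029 is Oct 14, 2029.
The last day of the investigation period: Oct 14, 2029 + 21 days = Nov 4, 2029.
Adding 71 calendar days to Nov 4, 2029 gives Jan 14, 2030, which is the last day of the response period.
Adding 15 calendar days to Jan 14, 2030 gives Jan 29, 2030, which is the date payment becomes effective.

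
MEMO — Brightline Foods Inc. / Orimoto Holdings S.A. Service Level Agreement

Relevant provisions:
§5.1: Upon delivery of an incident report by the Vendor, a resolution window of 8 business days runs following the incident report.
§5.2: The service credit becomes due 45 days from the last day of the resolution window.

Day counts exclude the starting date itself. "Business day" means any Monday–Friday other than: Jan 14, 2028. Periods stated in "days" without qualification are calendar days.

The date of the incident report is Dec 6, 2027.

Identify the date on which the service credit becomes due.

From Monday, Dec 6, 2027, 8 business days (Dec 7, Dec 8, Dec 9, Dec 10, Dec 13, Dec 14, Dec 15, Dec 16, skipping weekends) brings us to Thursday, Dec 16, 2027, which is the last day of the resolution window.
The date on which the service credit becomes due: 45 calendar days after Dec 16, 2027 is Jan 30, 2028.

Jan 30, 2028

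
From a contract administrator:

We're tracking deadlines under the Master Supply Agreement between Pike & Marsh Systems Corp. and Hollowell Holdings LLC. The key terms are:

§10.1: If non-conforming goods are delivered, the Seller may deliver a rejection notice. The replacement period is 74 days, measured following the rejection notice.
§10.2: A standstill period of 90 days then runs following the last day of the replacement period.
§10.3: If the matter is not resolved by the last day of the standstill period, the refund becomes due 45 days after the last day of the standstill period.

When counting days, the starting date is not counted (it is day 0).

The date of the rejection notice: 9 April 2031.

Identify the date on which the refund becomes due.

The last day of the replacement period: 9 April 2031 + 74 days = 22 June 2031.
Adding 90 calendar days to 22 June 2031 gives 20 September 2031, which is the last day of the standstill period.
The date on which the refund becomes due: 45 calendar days after 20 September 2031 is 4 November 2031.

4 November 2031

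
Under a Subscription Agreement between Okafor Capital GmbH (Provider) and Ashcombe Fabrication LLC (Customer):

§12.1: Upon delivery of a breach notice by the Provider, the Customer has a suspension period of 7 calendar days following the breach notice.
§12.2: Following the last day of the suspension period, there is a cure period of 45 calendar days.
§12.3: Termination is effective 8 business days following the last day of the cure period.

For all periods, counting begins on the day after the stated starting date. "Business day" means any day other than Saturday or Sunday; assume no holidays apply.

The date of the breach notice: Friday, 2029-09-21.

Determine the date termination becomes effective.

The last day of the suspension period: 2029-09-21 + 7 days = 2029-09-28.
The last day of the cure period: 2029-09-28 + 45 days = 2029-11-12.
From Monday, 2029-11-12, 8 business days (Nov 13, Nov 14, Nov 15, Nov 16, Nov 19, Nov 20, Nov 21, Nov 22, skipping weekends) brings us to Thursday, 2029-11-22, which is the date termination becomes effective.

2029-11-22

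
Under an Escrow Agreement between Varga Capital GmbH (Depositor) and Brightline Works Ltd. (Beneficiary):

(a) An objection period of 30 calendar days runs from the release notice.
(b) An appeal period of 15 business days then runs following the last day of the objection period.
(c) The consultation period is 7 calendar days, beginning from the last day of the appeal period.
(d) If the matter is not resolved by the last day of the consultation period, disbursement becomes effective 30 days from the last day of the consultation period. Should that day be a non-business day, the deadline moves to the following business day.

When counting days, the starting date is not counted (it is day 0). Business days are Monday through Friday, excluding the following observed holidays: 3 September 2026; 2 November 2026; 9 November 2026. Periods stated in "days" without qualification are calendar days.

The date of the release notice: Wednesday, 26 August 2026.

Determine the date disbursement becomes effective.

23 November 2026

The last day of the objection period: 26 August 2026 + 30 days = 25 September 2026.
The last day of the appeal period: 15 business days after Friday, 25 September 2026, skipping weekends — Sep 28, Sep 29, Sep 30, Oct 1, …, Oct 14, Oct 15, Oct 16 — lands on Friday, 16 October 2026.
The last day of the consultation period: 16 October 2026 + 7 days = 23 October 2026.
The date disbursement becomes effective: 30 calendar days after 23 October 2026 is 22 November 2026. That falls on a Sunday, so it rolls to the next business day, Monday, 23 November 2026.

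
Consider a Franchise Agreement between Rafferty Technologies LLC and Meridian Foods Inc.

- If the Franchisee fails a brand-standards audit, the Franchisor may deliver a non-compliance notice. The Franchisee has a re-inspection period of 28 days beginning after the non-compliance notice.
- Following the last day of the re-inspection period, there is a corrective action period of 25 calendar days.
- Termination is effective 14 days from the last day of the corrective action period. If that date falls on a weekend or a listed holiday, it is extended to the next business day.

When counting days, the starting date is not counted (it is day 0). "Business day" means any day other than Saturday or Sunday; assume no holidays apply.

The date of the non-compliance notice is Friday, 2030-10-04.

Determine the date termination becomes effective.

2030-12-10

The last day of the re-inspection period: 28 calendar days after 2030-10-04 is 2030-11-01.
The last day of the corrective action period: 25 calendar days after 2030-11-01 is 2030-11-26.
Adding 14 calendar days to 2030-11-26 gives 2030-12-10, which is the date termination becomes effective. 2030-12-10 is a Tuesday, so no roll-forward applies.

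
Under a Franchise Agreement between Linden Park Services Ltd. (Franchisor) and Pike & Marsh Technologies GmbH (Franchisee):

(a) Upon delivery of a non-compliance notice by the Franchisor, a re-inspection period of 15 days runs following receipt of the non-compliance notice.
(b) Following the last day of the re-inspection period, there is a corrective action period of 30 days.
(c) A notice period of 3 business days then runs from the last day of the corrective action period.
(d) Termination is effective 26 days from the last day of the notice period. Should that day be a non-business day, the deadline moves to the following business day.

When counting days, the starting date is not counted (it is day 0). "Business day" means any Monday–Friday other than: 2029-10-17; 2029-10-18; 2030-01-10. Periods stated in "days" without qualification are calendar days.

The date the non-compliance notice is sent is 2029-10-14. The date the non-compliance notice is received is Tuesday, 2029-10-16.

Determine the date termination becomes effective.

2029-12-31

Adding 15 calendar days to 2029-10-16 gives 2029-10-31, which is the last day of the re-inspection period.
The last day of the corrective action period: 2029-10-31 + 30 days = 2029-11-30.
From Friday, 2029-11-30, 3 business days (Dec 3, Dec 4, Dec 5, skipping weekends) brings us to Wednesday, 2029-12-05, which is the last day of the notice period.
The date termination becomes effective: 2029-12-05 + 26 days = 2029-12-31. 2029-12-31 is a Monday and is not a listed holiday, so no roll-forward applies.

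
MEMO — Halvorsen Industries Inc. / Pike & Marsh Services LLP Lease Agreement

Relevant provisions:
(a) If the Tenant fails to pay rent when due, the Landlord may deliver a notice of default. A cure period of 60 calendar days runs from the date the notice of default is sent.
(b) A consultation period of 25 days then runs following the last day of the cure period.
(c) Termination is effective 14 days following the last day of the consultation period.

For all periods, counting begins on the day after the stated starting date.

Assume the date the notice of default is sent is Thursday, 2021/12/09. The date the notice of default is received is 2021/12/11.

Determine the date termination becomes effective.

The last day of the cure period: 2021/12/09 + 60 days = 2022/02/07.
Adding 25 calendar days to 2022/02/07 gives 2022/03/04, which is the last day of the consultation period.
The date termination becomes effective: 2022/03/04 + 14 days = 2022/03/18.

2022/03/18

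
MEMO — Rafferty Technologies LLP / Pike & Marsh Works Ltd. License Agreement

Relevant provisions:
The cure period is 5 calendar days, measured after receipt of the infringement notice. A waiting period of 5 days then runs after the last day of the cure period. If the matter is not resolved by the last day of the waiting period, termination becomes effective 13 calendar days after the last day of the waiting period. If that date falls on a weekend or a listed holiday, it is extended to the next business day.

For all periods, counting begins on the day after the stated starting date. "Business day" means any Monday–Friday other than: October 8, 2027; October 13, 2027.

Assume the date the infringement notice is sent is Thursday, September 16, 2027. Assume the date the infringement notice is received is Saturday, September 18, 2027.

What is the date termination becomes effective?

October 11, 2027

The last day of the cure period: September 18, 2027 + 5 days = September 23, 2027.
The last day of the waiting period: 5 calendar days after September 23, 2027 is September 28, 2027.
The date termination becomes effective: September 28, 2027 + 13 days = October 11, 2027. October 11, 2027 is a Monday and is not a listed holiday, so no roll-forward applies.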